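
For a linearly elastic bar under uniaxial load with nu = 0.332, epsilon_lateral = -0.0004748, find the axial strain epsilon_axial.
Model: a linearly elastic bar under uniaxial load, so epsilon_lateral = -nu·epsilon_axial.
Solve for epsilon_axial: epsilon_axial = -epsilon_lateral / nu.
Substitute:
  epsilon_axial = -(-0.0004748) / 0.332
  epsilon_axial = 0.00143
Final answer: epsilon_axial = 0.00143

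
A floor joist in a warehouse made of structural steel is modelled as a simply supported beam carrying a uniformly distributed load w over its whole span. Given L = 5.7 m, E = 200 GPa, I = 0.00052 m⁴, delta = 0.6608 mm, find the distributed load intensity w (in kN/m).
Model: a simply supported beam carrying a uniformly distributed load w over its whole span, so delta = (5·w·L^4) / (384·E·I).
Solve for w: w = (384·delta·E·I) / (5·L^4).
Convert to SI units:
  E = 200 GPa = 2 × 10¹¹ Pa
  delta = 0.6608 mm = 0.0006608 m
Substitute:
  w = (384 × 0.0006608 × (2 × 10¹¹) × 0.00052) / (5 × 5.7^4)
  w = 5000 N/m
Convert: w = 5000 N/m = 5 kN/m
Final answer: w = 5 kN/m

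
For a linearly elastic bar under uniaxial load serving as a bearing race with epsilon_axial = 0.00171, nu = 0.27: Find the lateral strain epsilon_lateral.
Model: a linearly elastic bar under uniaxial load, so epsilon_lateral = -nu·epsilon_axial.
Substitute:
  epsilon_lateral = -(0.27 × 0.00171)
  epsilon_lateral = -0.0004617
Final answer: epsilon_lateral = -0.0004617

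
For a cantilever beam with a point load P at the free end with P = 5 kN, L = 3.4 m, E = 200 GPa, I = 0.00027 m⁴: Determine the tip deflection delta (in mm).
Model: a cantilever beam with a point load P at the free end, so delta = (P·L^3) / (3·E·I).
Convert to SI units:
  P = 5 kN = 5000 N
  E = 200 GPa = 2 × 10¹¹ Pa
Substitute:
  delta = (5000 × 3.4^3) / (3 × (2 × 10¹¹) × 0.00027)
  delta = 0.001213 m
Convert: delta = 0.001213 m = 1.213 mm
Final answer: delta = 1.213 mm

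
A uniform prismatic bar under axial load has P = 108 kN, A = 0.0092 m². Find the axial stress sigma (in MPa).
Model: a uniform prismatic bar under axial load, so sigma = P / A.
Convert to SI units:
  P = 108 kN = 108000 N
Substitute:
  sigma = 108000 / 0.0092
  sigma = 1.174 × 10⁷ Pa
Convert: sigma = 1.174 × 10⁷ Pa = 11.74 MPa
Final answer: sigma = 11.74 MPa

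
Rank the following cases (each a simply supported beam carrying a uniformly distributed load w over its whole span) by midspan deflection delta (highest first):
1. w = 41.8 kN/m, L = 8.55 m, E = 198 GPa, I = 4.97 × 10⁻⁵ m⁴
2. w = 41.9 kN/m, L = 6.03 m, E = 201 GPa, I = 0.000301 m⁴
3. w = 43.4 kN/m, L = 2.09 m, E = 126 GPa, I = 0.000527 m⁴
Model: a simply supported beam carrying a uniformly distributed load w over its whole span, so delta = (5·w·L^4) / (384·E·I) (SI units).
  Case 1: delta = (5 × 41800 × 8.55^4) / (384 × (1.98 × 10¹¹) × (4.97 × 10⁻⁵)) = 0.2956 m = 295.6 mm
  Case 2: delta = (5 × 41900 × 6.03^4) / (384 × (2.01 × 10¹¹) × 0.000301) = 0.01192 m = 11.92 mm
  Case 3: delta = (5 × 43400 × 2.09^4) / (384 × (1.26 × 10¹¹) × 0.000527) = 0.0001624 m = 0.1624 mm
Ordering: 295.6 mm (case 1) > 11.92 mm (case 2) > 0.1624 mm (case 3)
Final answer: 1, 2, 3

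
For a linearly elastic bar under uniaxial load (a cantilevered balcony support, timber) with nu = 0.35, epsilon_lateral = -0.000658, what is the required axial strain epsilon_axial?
Model: a linearly elastic bar under uniaxial load, so epsilon_lateral = -nu·epsilon_axial.
Solve for epsilon_axial: epsilon_axial = -epsilon_lateral / nu.
Substitute:
  epsilon_axial = -(-0.000658) / 0.35
  epsilon_axial = 0.00188
Final answer: epsilon_axial = 0.00188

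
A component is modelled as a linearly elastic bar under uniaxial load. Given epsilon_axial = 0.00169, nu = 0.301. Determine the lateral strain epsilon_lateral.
Model: a linearly elastic bar under uniaxial load, so epsilon_lateral = -nu·epsilon_axial.
Substitute:
  epsilon_lateral = -(0.301 × 0.00169)
  epsilon_lateral = -0.0005087
Final answer: epsilon_lateral = -0.0005087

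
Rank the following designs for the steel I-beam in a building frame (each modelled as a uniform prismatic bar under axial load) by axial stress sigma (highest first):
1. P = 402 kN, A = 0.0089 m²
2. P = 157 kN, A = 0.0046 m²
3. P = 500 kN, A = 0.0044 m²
Model: a uniform prismatic bar under axial load, so sigma = P / A (SI units).
  Case 1: sigma = 402000 / 0.0089 = 4.517 × 10⁷ Pa = 45.17 MPa
  Case 2: sigma = 157000 / 0.0046 = 3.413 × 10⁷ Pa = 34.13 MPa
  Case 3: sigma = 500000 / 0.0044 = 1.136 × 10⁸ Pa = 113.6 MPa
Ordering: 113.6 MPa (case 3) > 45.17 MPa (case 1) > 34.13 MPa (case 2)
Final answer: 3, 1, 2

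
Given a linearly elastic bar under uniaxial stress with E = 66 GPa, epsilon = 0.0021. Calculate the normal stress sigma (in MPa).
Model: a linearly elastic bar under uniaxial stress, so sigma = E·epsilon.
Convert to SI units:
  E = 66 GPa = 6.6 × 10¹⁰ Pa
Substitute:
  sigma = (6.6 × 10¹⁰) × 0.0021
  sigma = 1.386 × 10⁸ Pa
Convert: sigma = 1.386 × 10⁸ Pa = 138.6 MPa
Final answer: sigma = 138.6 MPa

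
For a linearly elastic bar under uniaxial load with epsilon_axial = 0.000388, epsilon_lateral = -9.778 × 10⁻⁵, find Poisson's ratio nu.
Model: a linearly elastic bar under uniaxial load, so epsilon_lateral = -nu·epsilon_axial.
Solve for nu: nu = -epsilon_lateral / epsilon_axial.
Substitute:
  nu = -(-9.778 × 10⁻⁵) / 0.000388
  nu = 0.252
Final answer: nu = 0.252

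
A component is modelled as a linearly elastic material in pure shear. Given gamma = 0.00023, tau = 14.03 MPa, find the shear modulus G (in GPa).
Model: a linearly elastic material in pure shear, so tau = G·gamma.
Solve for G: G = tau / gamma.
Convert to SI units:
  tau = 14.03 MPa = 1.403 × 10⁷ Pa
Substitute:
  G = (1.403 × 10⁷) / 0.00023
  G = 6.1 × 10¹⁰ Pa
Convert: G = 6.1 × 10¹⁰ Pa = 61 GPa
Final answer: G = 61 GPa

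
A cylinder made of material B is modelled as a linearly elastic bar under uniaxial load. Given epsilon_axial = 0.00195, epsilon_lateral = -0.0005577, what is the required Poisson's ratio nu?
Model: a linearly elastic bar under uniaxial load, so epsilon_lateral = -nu·epsilon_axial.
Solve for nu: nu = -epsilon_lateral / epsilon_axial.
Substitute:
  nu = -(-0.0005577) / 0.00195
  nu = 0.286
Final answer: nu = 0.286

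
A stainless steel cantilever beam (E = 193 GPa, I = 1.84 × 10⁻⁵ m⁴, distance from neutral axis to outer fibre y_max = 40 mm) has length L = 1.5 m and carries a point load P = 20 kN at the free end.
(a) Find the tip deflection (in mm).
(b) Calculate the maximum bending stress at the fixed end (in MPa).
(a) Tip deflection of a cantilever with an end point load: δ = P·L^3 / (3·E·I). Convert P = 20 kN = 20000 N, E = 193 GPa = 1.93 × 10¹¹ Pa.
  δ = (20000 × 1.5^3) / (3 × (1.93 × 10¹¹) × (1.84 × 10⁻⁵)) = 0.006336 m = 6.336 mm
(b) Maximum bending moment at the fixed end: M = P·L = 20000 × 1.5 = 30000 N·m. Convert y_max = 40 mm = 0.04 m.
  σ = M·y_max / I = (30000 × 0.04) / (1.84 × 10⁻⁵) = 6.522 × 10⁷ Pa = 65.22 MPa
Final answer: (a) δ = 6.336 mm, (b) σ = 65.22 MPa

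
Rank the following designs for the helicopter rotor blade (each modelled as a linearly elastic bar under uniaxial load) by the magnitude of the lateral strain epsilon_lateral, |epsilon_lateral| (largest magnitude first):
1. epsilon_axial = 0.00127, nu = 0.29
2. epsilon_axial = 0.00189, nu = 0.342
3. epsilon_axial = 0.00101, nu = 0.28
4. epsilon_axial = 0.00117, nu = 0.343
Model: a linearly elastic bar under uniaxial load, so epsilon_lateral = -nu·epsilon_axial (SI units).
  Case 1: epsilon_lateral = -(0.29 × 0.00127) = -0.0003683
  Case 2: epsilon_lateral = -(0.342 × 0.00189) = -0.0006464
  Case 3: epsilon_lateral = -(0.28 × 0.00101) = -0.0002828
  Case 4: epsilon_lateral = -(0.343 × 0.00117) = -0.0004013
Ordering by |epsilon_lateral|: 0.0006464 (case 2) > 0.0004013 (case 4) > 0.0003683 (case 1) > 0.0002828 (case 3)
Final answer: 2, 4, 1, 3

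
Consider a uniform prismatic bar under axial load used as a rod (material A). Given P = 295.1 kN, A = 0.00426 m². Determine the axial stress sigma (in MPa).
Model: a uniform prismatic bar under axial load, so sigma = P / A.
Convert to SI units:
  P = 295.1 kN = 295100 N
Substitute:
  sigma = 295100 / 0.00426
  sigma = 6.927 × 10⁷ Pa
Convert: sigma = 6.927 × 10⁷ Pa = 69.27 MPa
Final answer: sigma = 69.27 MPa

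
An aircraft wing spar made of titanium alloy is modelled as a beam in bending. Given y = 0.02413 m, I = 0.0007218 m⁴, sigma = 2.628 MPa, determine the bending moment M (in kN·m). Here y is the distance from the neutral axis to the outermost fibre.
Model: a beam in bending, so sigma = (M·y) / I.
Solve for M: M = (sigma·I) / y.
Convert to SI units:
  sigma = 2.628 MPa = 2.628 × 10⁶ Pa
Substitute:
  M = ((2.628 × 10⁶) × 0.0007218) / 0.02413
  M = 78610 N·m
Convert: M = 78610 N·m = 78.61 kN·m
Final answer: M = 78.61 kN·m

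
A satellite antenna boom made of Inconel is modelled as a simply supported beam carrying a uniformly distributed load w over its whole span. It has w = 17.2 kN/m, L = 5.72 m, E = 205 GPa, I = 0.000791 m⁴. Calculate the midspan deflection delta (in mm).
Model: a simply supported beam carrying a uniformly distributed load w over its whole span, so delta = (5·w·L^4) / (384·E·I).
Convert to SI units:
  w = 17.2 kN/m = 17200 N/m
  E = 205 GPa = 2.05 × 10¹¹ Pa
Substitute:
  delta = (5 × 17200 × 5.72^4) / (384 × (2.05 × 10¹¹) × 0.000791)
  delta = 0.001478 m
Convert: delta = 0.001478 m = 1.478 mm
Final answer: delta = 1.478 mm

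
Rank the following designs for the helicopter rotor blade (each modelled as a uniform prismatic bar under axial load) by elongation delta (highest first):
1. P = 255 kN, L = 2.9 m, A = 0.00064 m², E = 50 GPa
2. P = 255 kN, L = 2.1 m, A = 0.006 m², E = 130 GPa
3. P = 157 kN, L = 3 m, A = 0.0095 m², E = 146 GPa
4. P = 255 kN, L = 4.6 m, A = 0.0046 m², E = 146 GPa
Model: a uniform prismatic bar under axial load, so delta = (P·L) / (A·E) (SI units).
  Case 1: delta = (255000 × 2.9) / (0.00064 × (5 × 10¹⁰)) = 0.02311 m = 23.11 mm
  Case 2: delta = (255000 × 2.1) / (0.006 × (1.3 × 10¹¹)) = 0.0006865 m = 0.6865 mm
  Case 3: delta = (157000 × 3) / (0.0095 × (1.46 × 10¹¹)) = 0.0003396 m = 0.3396 mm
  Case 4: delta = (255000 × 4.6) / (0.0046 × (1.46 × 10¹¹)) = 0.001747 m = 1.747 mm
Ordering: 23.11 mm (case 1) > 1.747 mm (case 4) > 0.6865 mm (case 2) > 0.3396 mm (case 3)
Final answer: 1, 4, 2, 3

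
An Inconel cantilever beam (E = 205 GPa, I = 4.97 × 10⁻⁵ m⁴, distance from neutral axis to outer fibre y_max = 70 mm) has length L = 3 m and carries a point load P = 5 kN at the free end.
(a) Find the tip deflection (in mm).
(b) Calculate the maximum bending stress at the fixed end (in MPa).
(a) Tip deflection of a cantilever with an end point load: δ = P·L^3 / (3·E·I). Convert P = 5 kN = 5000 N, E = 205 GPa = 2.05 × 10¹¹ Pa.
  δ = (5000 × 3^3) / (3 × (2.05 × 10¹¹) × (4.97 × 10⁻⁵)) = 0.004417 m = 4.417 mm
(b) Maximum bending moment at the fixed end: M = P·L = 5000 × 3 = 15000 N·m. Convert y_max = 70 mm = 0.07 m.
  σ = M·y_max / I = (15000 × 0.07) / (4.97 × 10⁻⁵) = 2.113 × 10⁷ Pa = 21.13 MPa
Final answer: (a) δ = 4.417 mm, (b) σ = 21.13 MPa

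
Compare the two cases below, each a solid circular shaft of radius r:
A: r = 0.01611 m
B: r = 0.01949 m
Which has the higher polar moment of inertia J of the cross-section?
Model: a solid circular shaft of radius r, so J = (π·r^4) / 2 (SI units).
  A: J = (π × 0.01611^4) / 2 = 1.058 × 10⁻⁷ m⁴
  B: J = (π × 0.01949^4) / 2 = 2.267 × 10⁻⁷ m⁴
2.267 × 10⁻⁷ m⁴ > 1.058 × 10⁻⁷ m⁴, so B is larger.
Final answer: B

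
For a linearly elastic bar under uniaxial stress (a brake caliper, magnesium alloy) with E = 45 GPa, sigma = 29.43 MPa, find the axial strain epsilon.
Model: a linearly elastic bar under uniaxial stress, so sigma = E·epsilon.
Solve for epsilon: epsilon = sigma / E.
Convert to SI units:
  E = 45 GPa = 4.5 × 10¹⁰ Pa
  sigma = 29.43 MPa = 2.943 × 10⁷ Pa
Substitute:
  epsilon = (2.943 × 10⁷) / (4.5 × 10¹⁰)
  epsilon = 0.000654
Final answer: epsilon = 0.000654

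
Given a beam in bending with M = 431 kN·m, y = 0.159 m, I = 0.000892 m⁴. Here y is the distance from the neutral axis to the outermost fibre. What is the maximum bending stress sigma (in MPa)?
Model: a beam in bending, so sigma = (M·y) / I.
Convert to SI units:
  M = 431 kN·m = 431000 N·m
Substitute:
  sigma = (431000 × 0.159) / 0.000892
  sigma = 7.683 × 10⁷ Pa
Convert: sigma = 7.683 × 10⁷ Pa = 76.83 MPa
Final answer: sigma = 76.83 MPa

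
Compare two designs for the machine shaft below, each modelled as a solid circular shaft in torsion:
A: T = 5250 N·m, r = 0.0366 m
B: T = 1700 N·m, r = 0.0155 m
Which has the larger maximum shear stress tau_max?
Model: a solid circular shaft in torsion, so tau_max = (2·T) / (π·r^3) (SI units).
  A: tau_max = (2 × 5250) / (π × 0.0366^3) = 6.817 × 10⁷ Pa = 68.17 MPa
  B: tau_max = (2 × 1700) / (π × 0.0155^3) = 2.906 × 10⁸ Pa = 290.6 MPa
290.6 MPa > 68.17 MPa, so B is larger.
Final answer: B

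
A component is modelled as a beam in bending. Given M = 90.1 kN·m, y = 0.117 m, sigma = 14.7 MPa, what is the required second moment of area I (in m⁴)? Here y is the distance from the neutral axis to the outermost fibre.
Model: a beam in bending, so sigma = (M·y) / I.
Solve for I: I = (M·y) / sigma.
Convert to SI units:
  M = 90.1 kN·m = 90100 N·m
  sigma = 14.7 MPa = 1.47 × 10⁷ Pa
Substitute:
  I = (90100 × 0.117) / (1.47 × 10⁷)
  I = 0.0007171 m⁴
Final answer: I = 0.0007171 m⁴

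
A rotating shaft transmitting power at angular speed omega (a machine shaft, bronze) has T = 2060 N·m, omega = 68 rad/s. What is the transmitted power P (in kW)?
Model: a rotating shaft transmitting power at angular speed omega, so P = T·omega.
Substitute:
  P = 2060 × 68
  P = 140100 W
Convert: P = 140100 W = 140.1 kW
Final answer: P = 140.1 kW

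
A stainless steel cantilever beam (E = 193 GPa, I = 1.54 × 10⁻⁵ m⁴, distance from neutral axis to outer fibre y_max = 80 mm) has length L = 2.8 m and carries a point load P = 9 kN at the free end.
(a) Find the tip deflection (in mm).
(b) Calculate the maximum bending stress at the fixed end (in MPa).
(a) Tip deflection of a cantilever with an end point load: δ = P·L^3 / (3·E·I). Convert P = 9 kN = 9000 N, E = 193 GPa = 1.93 × 10¹¹ Pa.
  δ = (9000 × 2.8^3) / (3 × (1.93 × 10¹¹) × (1.54 × 10⁻⁵)) = 0.02216 m = 22.16 mm
(b) Maximum bending moment at the fixed end: M = P·L = 9000 × 2.8 = 25200 N·m. Convert y_max = 80 mm = 0.08 m.
  σ = M·y_max / I = (25200 × 0.08) / (1.54 × 10⁻⁵) = 1.309 × 10⁸ Pa = 130.9 MPa
Final answer: (a) δ = 22.16 mm, (b) σ = 130.9 MPa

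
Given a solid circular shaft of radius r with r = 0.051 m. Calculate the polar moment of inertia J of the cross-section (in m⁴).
Model: a solid circular shaft of radius r, so J = (π·r^4) / 2.
Substitute:
  J = (π × 0.051^4) / 2
  J = 1.063 × 10⁻⁵ m⁴
Final answer: J = 1.063 × 10⁻⁵ m⁴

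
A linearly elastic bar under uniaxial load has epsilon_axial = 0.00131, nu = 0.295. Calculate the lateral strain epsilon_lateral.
Model: a linearly elastic bar under uniaxial load, so epsilon_lateral = -nu·epsilon_axial.
Substitute:
  epsilon_lateral = -(0.295 × 0.00131)
  epsilon_lateral = -0.0003864
Final answer: epsilon_lateral = -0.0003864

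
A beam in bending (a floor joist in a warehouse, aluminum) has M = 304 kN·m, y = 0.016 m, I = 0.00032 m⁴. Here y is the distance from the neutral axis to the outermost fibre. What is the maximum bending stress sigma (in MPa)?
Model: a beam in bending, so sigma = (M·y) / I.
Convert to SI units:
  M = 304 kN·m = 304000 N·m
Substitute:
  sigma = (304000 × 0.016) / 0.00032
  sigma = 1.52 × 10⁷ Pa
Convert: sigma = 1.52 × 10⁷ Pa = 15.2 MPa
Final answer: sigma = 15.2 MPa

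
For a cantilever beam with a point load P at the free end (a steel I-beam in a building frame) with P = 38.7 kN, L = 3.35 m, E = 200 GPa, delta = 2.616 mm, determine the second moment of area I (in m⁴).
Model: a cantilever beam with a point load P at the free end, so delta = (P·L^3) / (3·E·I).
Solve for I: I = (P·L^3) / (3·delta·E).
Convert to SI units:
  P = 38.7 kN = 38700 N
  E = 200 GPa = 2 × 10¹¹ Pa
  delta = 2.616 mm = 0.002616 m
Substitute:
  I = (38700 × 3.35^3) / (3 × 0.002616 × (2 × 10¹¹))
  I = 0.000927 m⁴
Final answer: I = 0.000927 m⁴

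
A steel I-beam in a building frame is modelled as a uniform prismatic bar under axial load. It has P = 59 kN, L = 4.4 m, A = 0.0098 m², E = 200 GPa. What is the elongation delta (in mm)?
Model: a uniform prismatic bar under axial load, so delta = (P·L) / (A·E).
Convert to SI units:
  P = 59 kN = 59000 N
  E = 200 GPa = 2 × 10¹¹ Pa
Substitute:
  delta = (59000 × 4.4) / (0.0098 × (2 × 10¹¹))
  delta = 0.0001324 m
Convert: delta = 0.0001324 m = 0.1324 mm
Final answer: delta = 0.1324 mm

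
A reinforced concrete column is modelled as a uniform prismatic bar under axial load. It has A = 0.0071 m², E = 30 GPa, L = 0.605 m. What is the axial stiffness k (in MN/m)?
Model: a uniform prismatic bar under axial load, so k = (A·E) / L.
Convert to SI units:
  E = 30 GPa = 3 × 10¹⁰ Pa
Substitute:
  k = (0.0071 × (3 × 10¹⁰)) / 0.605
  k = 3.521 × 10⁸ N/m
Convert: k = 3.521 × 10⁸ N/m = 352.1 MN/m
Final answer: k = 352.1 MN/m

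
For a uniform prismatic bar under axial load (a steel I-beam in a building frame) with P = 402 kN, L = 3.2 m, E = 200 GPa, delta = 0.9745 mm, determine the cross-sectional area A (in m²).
Model: a uniform prismatic bar under axial load, so delta = (P·L) / (A·E).
Solve for A: A = (P·L) / (delta·E).
Convert to SI units:
  P = 402 kN = 402000 N
  E = 200 GPa = 2 × 10¹¹ Pa
  delta = 0.9745 mm = 0.0009745 m
Substitute:
  A = (402000 × 3.2) / (0.0009745 × (2 × 10¹¹))
  A = 0.0066 m²
Final answer: A = 0.0066 m²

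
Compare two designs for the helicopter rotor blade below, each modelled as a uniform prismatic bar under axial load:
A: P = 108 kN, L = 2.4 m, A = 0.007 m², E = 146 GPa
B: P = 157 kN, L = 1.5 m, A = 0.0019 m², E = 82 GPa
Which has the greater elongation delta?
Model: a uniform prismatic bar under axial load, so delta = (P·L) / (A·E) (SI units).
  A: delta = (108000 × 2.4) / (0.007 × (1.46 × 10¹¹)) = 0.0002536 m = 0.2536 mm
  B: delta = (157000 × 1.5) / (0.0019 × (8.2 × 10¹⁰)) = 0.001512 m = 1.512 mm
1.512 mm > 0.2536 mm, so B is larger.
Final answer: B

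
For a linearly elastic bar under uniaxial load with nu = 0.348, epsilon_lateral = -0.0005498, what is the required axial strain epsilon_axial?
Model: a linearly elastic bar under uniaxial load, so epsilon_lateral = -nu·epsilon_axial.
Solve for epsilon_axial: epsilon_axial = -epsilon_lateral / nu.
Substitute:
  epsilon_axial = -(-0.0005498) / 0.348
  epsilon_axial = 0.00158
Final answer: epsilon_axial = 0.00158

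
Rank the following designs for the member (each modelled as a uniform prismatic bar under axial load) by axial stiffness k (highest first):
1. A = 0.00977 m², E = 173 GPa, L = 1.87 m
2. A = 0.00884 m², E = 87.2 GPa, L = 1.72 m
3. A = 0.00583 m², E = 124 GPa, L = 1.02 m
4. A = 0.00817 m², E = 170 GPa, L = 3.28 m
Model: a uniform prismatic bar under axial load, so k = (A·E) / L (SI units).
  Case 1: k = (0.00977 × (1.73 × 10¹¹)) / 1.87 = 9.039 × 10⁸ N/m = 903.9 MN/m
  Case 2: k = (0.00884 × (8.72 × 10¹⁰)) / 1.72 = 4.482 × 10⁸ N/m = 448.2 MN/m
  Case 3: k = (0.00583 × (1.24 × 10¹¹)) / 1.02 = 7.087 × 10⁸ N/m = 708.7 MN/m
  Case 4: k = (0.00817 × (1.7 × 10¹¹)) / 3.28 = 4.234 × 10⁸ N/m = 423.4 MN/m
Ordering: 903.9 MN/m (case 1) > 708.7 MN/m (case 3) > 448.2 MN/m (case 2) > 423.4 MN/m (case 4)
Final answer: 1, 3, 2, 4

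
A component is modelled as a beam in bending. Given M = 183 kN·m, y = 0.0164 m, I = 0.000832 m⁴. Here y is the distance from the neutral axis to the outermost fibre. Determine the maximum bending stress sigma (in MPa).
Model: a beam in bending, so sigma = (M·y) / I.
Convert to SI units:
  M = 183 kN·m = 183000 N·m
Substitute:
  sigma = (183000 × 0.0164) / 0.000832
  sigma = 3.607 × 10⁶ Pa
Convert: sigma = 3.607 × 10⁶ Pa = 3.607 MPa
Final answer: sigma = 3.607 MPa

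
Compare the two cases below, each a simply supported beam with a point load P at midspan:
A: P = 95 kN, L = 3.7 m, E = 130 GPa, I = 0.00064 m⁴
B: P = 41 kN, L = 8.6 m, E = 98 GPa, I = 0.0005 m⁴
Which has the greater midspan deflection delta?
Model: a simply supported beam with a point load P at midspan, so delta = (P·L^3) / (48·E·I) (SI units).
  A: delta = (95000 × 3.7^3) / (48 × (1.3 × 10¹¹) × 0.00064) = 0.001205 m = 1.205 mm
  B: delta = (41000 × 8.6^3) / (48 × (9.8 × 10¹⁰) × 0.0005) = 0.01109 m = 11.09 mm
11.09 mm > 1.205 mm, so B is larger.
Final answer: B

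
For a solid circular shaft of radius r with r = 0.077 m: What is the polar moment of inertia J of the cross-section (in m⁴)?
Model: a solid circular shaft of radius r, so J = (π·r^4) / 2.
Substitute:
  J = (π × 0.077^4) / 2
  J = 5.522 × 10⁻⁵ m⁴
Final answer: J = 5.522 × 10⁻⁵ m⁴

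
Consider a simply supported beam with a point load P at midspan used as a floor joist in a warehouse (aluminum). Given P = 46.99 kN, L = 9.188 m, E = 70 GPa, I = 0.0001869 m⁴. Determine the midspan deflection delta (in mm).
Model: a simply supported beam with a point load P at midspan, so delta = (P·L^3) / (48·E·I).
Convert to SI units:
  P = 46.99 kN = 46990 N
  E = 70 GPa = 7 × 10¹⁰ Pa
Substitute:
  delta = (46990 × 9.188^3) / (48 × (7 × 10¹⁰) × 0.0001869)
  delta = 0.05804 m
Convert: delta = 0.05804 m = 58.04 mm
Final answer: delta = 58.04 mm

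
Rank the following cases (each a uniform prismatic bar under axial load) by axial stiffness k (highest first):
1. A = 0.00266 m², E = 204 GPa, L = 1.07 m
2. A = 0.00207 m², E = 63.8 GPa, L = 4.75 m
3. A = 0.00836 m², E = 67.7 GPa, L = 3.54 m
Model: a uniform prismatic bar under axial load, so k = (A·E) / L (SI units).
  Case 1: k = (0.00266 × (2.04 × 10¹¹)) / 1.07 = 5.071 × 10⁸ N/m = 507.1 MN/m
  Case 2: k = (0.00207 × (6.38 × 10¹⁰)) / 4.75 = 2.78 × 10⁷ N/m = 27.8 MN/m
  Case 3: k = (0.00836 × (6.77 × 10¹⁰)) / 3.54 = 1.599 × 10⁸ N/m = 159.9 MN/m
Ordering: 507.1 MN/m (case 1) > 159.9 MN/m (case 3) > 27.8 MN/m (case 2)
Final answer: 1, 3, 2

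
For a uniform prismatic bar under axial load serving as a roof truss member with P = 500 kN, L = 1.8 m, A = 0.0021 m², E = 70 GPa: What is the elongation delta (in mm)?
Model: a uniform prismatic bar under axial load, so delta = (P·L) / (A·E).
Convert to SI units:
  P = 500 kN = 500000 N
  E = 70 GPa = 7 × 10¹⁰ Pa
Substitute:
  delta = (500000 × 1.8) / (0.0021 × (7 × 10¹⁰))
  delta = 0.006122 m
Convert: delta = 0.006122 m = 6.122 mm
Final answer: delta = 6.122 mm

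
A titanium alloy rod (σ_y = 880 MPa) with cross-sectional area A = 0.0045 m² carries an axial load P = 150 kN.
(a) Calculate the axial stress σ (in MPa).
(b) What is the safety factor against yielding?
(a) Axial stress σ = P/A. Convert P = 150 kN = 150000 N.
  σ = 150000 / 0.0045 = 3.333 × 10⁷ Pa = 33.33 MPa
(b) Safety factor SF = σ_y/σ = 880 / 33.33 = 26.4
Final answer: (a) σ = 33.33 MPa, (b) SF = 26.4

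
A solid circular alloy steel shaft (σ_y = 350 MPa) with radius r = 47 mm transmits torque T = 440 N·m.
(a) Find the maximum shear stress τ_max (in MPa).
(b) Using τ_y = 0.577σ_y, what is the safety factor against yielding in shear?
(a) For a solid circular shaft, τ_max = T·r/J with J = π·r^4/2, i.e. τ_max = 2·T / (π·r^3). Convert r = 47 mm = 0.047 m.
  τ_max = (2 × 440) / (π × 0.047^3) = 2.698 × 10⁶ Pa = 2.698 MPa
(b) τ_y = 0.577 × 350 = 201.95 MPa
  SF = τ_y/τ_max = 201.95 / 2.698 = 74.85
Final answer: (a) τ_max = 2.698 MPa, (b) SF = 74.85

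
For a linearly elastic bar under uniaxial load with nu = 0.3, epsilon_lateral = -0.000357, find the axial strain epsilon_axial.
Model: a linearly elastic bar under uniaxial load, so epsilon_lateral = -nu·epsilon_axial.
Solve for epsilon_axial: epsilon_axial = -epsilon_lateral / nu.
Substitute:
  epsilon_axial = -(-0.000357) / 0.3
  epsilon_axial = 0.00119
Final answer: epsilon_axial = 0.00119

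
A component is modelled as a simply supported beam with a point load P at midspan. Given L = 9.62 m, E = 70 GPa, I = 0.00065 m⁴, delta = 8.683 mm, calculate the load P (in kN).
Model: a simply supported beam with a point load P at midspan, so delta = (P·L^3) / (48·E·I).
Solve for P: P = (48·delta·E·I) / L^3.
Convert to SI units:
  E = 70 GPa = 7 × 10¹⁰ Pa
  delta = 8.683 mm = 0.008683 m
Substitute:
  P = (48 × 0.008683 × (7 × 10¹⁰) × 0.00065) / 9.62^3
  P = 21300 N
Convert: P = 21300 N = 21.3 kN
Final answer: P = 21.3 kN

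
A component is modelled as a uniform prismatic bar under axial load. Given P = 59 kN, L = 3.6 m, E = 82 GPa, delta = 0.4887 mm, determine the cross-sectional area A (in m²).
Model: a uniform prismatic bar under axial load, so delta = (P·L) / (A·E).
Solve for A: A = (P·L) / (delta·E).
Convert to SI units:
  P = 59 kN = 59000 N
  E = 82 GPa = 8.2 × 10¹⁰ Pa
  delta = 0.4887 mm = 0.0004887 m
Substitute:
  A = (59000 × 3.6) / (0.0004887 × (8.2 × 10¹⁰))
  A = 0.0053 m²
Final answer: A = 0.0053 m²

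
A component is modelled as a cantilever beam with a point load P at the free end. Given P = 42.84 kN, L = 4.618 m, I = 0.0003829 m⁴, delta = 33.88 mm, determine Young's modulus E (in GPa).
Model: a cantilever beam with a point load P at the free end, so delta = (P·L^3) / (3·E·I).
Solve for E: E = (P·L^3) / (3·delta·I).
Convert to SI units:
  P = 42.84 kN = 42840 N
  delta = 33.88 mm = 0.03388 m
Substitute:
  E = (42840 × 4.618^3) / (3 × 0.03388 × 0.0003829)
  E = 1.084 × 10¹¹ Pa
Convert: E = 1.084 × 10¹¹ Pa = 108.4 GPa
Final answer: E = 108.4 GPa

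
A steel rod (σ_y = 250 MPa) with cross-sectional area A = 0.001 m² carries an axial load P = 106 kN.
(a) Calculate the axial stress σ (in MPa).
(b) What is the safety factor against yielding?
(a) Axial stress σ = P/A. Convert P = 106 kN = 106000 N.
  σ = 106000 / 0.001 = 1.06 × 10⁸ Pa = 106 MPa
(b) Safety factor SF = σ_y/σ = 250 / 106 = 2.358
Final answer: (a) σ = 106 MPa, (b) SF = 2.358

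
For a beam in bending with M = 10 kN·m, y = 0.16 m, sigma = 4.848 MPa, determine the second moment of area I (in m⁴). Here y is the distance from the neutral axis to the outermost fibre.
Model: a beam in bending, so sigma = (M·y) / I.
Solve for I: I = (M·y) / sigma.
Convert to SI units:
  M = 10 kN·m = 10000 N·m
  sigma = 4.848 MPa = 4.848 × 10⁶ Pa
Substitute:
  I = (10000 × 0.16) / (4.848 × 10⁶)
  I = 0.00033 m⁴
Final answer: I = 0.00033 m⁴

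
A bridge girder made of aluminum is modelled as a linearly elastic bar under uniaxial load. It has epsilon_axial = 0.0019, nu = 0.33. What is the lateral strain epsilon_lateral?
Model: a linearly elastic bar under uniaxial load, so epsilon_lateral = -nu·epsilon_axial.
Substitute:
  epsilon_lateral = -(0.33 × 0.0019)
  epsilon_lateral = -0.000627
Final answer: epsilon_lateral = -0.000627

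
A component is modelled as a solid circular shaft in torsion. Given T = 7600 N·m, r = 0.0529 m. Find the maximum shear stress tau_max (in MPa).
Model: a solid circular shaft in torsion, so tau_max = (2·T) / (π·r^3).
Substitute:
  tau_max = (2 × 7600) / (π × 0.0529^3)
  tau_max = 3.268 × 10⁷ Pa
Convert: tau_max = 3.268 × 10⁷ Pa = 32.68 MPa
Final answer: tau_max = 32.68 MPa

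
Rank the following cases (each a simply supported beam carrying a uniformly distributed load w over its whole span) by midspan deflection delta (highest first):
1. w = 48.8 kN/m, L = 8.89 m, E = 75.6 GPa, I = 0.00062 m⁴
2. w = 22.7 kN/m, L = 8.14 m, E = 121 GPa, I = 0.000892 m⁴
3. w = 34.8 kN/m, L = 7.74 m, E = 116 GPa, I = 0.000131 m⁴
Model: a simply supported beam carrying a uniformly distributed load w over its whole span, so delta = (5·w·L^4) / (384·E·I) (SI units).
  Case 1: delta = (5 × 48800 × 8.89^4) / (384 × (7.56 × 10¹⁰) × 0.00062) = 0.08467 m = 84.67 mm
  Case 2: delta = (5 × 22700 × 8.14^4) / (384 × (1.21 × 10¹¹) × 0.000892) = 0.01202 m = 12.02 mm
  Case 3: delta = (5 × 34800 × 7.74^4) / (384 × (1.16 × 10¹¹) × 0.000131) = 0.107 m = 107 mm
Ordering: 107 mm (case 3) > 84.67 mm (case 1) > 12.02 mm (case 2)
Final answer: 3, 1, 2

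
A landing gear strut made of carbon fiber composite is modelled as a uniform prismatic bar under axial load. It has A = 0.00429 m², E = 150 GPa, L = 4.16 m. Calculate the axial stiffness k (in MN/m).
Model: a uniform prismatic bar under axial load, so k = (A·E) / L.
Convert to SI units:
  E = 150 GPa = 1.5 × 10¹¹ Pa
Substitute:
  k = (0.00429 × (1.5 × 10¹¹)) / 4.16
  k = 1.547 × 10⁸ N/m
Convert: k = 1.547 × 10⁸ N/m = 154.7 MN/m
Final answer: k = 154.7 MN/m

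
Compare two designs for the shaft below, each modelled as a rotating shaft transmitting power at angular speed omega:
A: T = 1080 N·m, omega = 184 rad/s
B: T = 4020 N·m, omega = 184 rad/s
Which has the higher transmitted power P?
Model: a rotating shaft transmitting power at angular speed omega, so P = T·omega (SI units).
  A: P = 1080 × 184 = 198700 W = 198.7 kW
  B: P = 4020 × 184 = 739700 W = 739.7 kW
739.7 kW > 198.7 kW, so B is larger.
Final answer: B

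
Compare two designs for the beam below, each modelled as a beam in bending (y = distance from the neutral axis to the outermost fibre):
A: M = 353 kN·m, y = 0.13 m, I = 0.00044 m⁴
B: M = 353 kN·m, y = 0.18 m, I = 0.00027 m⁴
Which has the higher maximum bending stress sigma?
Model: a beam in bending (y = distance from the neutral axis to the outermost fibre), so sigma = (M·y) / I (SI units).
  A: sigma = (353000 × 0.13) / 0.00044 = 1.043 × 10⁸ Pa = 104.3 MPa
  B: sigma = (353000 × 0.18) / 0.00027 = 2.353 × 10⁸ Pa = 235.3 MPa
235.3 MPa > 104.3 MPa, so B is larger.
Final answer: B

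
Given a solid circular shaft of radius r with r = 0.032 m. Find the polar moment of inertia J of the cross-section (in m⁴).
Model: a solid circular shaft of radius r, so J = (π·r^4) / 2.
Substitute:
  J = (π × 0.032^4) / 2
  J = 1.647 × 10⁻⁶ m⁴
Final answer: J = 1.647 × 10⁻⁶ m⁴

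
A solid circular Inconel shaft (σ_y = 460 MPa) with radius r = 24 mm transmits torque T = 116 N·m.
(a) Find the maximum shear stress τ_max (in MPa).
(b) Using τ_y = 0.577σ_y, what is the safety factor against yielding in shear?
(a) For a solid circular shaft, τ_max = T·r/J with J = π·r^4/2, i.e. τ_max = 2·T / (π·r^3). Convert r = 24 mm = 0.024 m.
  τ_max = (2 × 116) / (π × 0.024^3) = 5.342 × 10⁶ Pa = 5.342 MPa
(b) τ_y = 0.577 × 460 = 265.42 MPa
  SF = τ_y/τ_max = 265.42 / 5.342 = 49.69
Final answer: (a) τ_max = 5.342 MPa, (b) SF = 49.69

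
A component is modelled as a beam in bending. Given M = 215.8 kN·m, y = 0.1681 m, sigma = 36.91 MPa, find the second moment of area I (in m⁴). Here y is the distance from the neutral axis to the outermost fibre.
Model: a beam in bending, so sigma = (M·y) / I.
Solve for I: I = (M·y) / sigma.
Convert to SI units:
  M = 215.8 kN·m = 215800 N·m
  sigma = 36.91 MPa = 3.691 × 10⁷ Pa
Substitute:
  I = (215800 × 0.1681) / (3.691 × 10⁷)
  I = 0.0009828 m⁴
Final answer: I = 0.0009828 m⁴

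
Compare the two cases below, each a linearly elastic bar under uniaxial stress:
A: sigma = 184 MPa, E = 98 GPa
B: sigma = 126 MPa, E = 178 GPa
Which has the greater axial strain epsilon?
Model: a linearly elastic bar under uniaxial stress, so epsilon = sigma / E (SI units).
  A: epsilon = (1.84 × 10⁸) / (9.8 × 10¹⁰) = 0.001878
  B: epsilon = (1.26 × 10⁸) / (1.78 × 10¹¹) = 0.0007079
0.001878 > 0.0007079, so A is larger.
Final answer: A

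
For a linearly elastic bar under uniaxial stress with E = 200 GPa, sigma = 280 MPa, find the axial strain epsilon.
Model: a linearly elastic bar under uniaxial stress, so sigma = E·epsilon.
Solve for epsilon: epsilon = sigma / E.
Convert to SI units:
  E = 200 GPa = 2 × 10¹¹ Pa
  sigma = 280 MPa = 2.8 × 10⁸ Pa
Substitute:
  epsilon = (2.8 × 10⁸) / (2 × 10¹¹)
  epsilon = 0.0014
Final answer: epsilon = 0.0014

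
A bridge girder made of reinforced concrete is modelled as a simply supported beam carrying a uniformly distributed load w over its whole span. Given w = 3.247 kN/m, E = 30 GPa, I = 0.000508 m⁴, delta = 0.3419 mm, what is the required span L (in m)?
Model: a simply supported beam carrying a uniformly distributed load w over its whole span, so delta = (5·w·L^4) / (384·E·I).
Solve for L: L = ((384·delta·E·I) / (5·w))^(1/4).
Convert to SI units:
  w = 3.247 kN/m = 3247 N/m
  E = 30 GPa = 3 × 10¹⁰ Pa
  delta = 0.3419 mm = 0.0003419 m
Substitute:
  L = ((384 × 0.0003419 × (3 × 10¹⁰) × 0.000508) / (5 × 3247))^(1/4)
  L = 3.332 m
Final answer: L = 3.332 m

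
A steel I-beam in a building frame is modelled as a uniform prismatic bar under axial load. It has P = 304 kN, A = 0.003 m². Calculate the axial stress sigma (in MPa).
Model: a uniform prismatic bar under axial load, so sigma = P / A.
Convert to SI units:
  P = 304 kN = 304000 N
Substitute:
  sigma = 304000 / 0.003
  sigma = 1.013 × 10⁸ Pa
Convert: sigma = 1.013 × 10⁸ Pa = 101.3 MPa
Final answer: sigma = 101.3 MPa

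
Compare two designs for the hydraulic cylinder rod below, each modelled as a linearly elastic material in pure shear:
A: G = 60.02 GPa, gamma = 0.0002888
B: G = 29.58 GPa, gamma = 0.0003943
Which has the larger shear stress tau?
Model: a linearly elastic material in pure shear, so tau = G·gamma (SI units).
  A: tau = (6.002 × 10¹⁰) × 0.0002888 = 1.733 × 10⁷ Pa = 17.33 MPa
  B: tau = (2.958 × 10¹⁰) × 0.0003943 = 1.166 × 10⁷ Pa = 11.66 MPa
17.33 MPa > 11.66 MPa, so A is larger.
Final answer: A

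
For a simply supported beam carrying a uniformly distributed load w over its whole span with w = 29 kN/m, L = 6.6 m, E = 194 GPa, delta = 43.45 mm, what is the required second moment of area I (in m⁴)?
Model: a simply supported beam carrying a uniformly distributed load w over its whole span, so delta = (5·w·L^4) / (384·E·I).
Solve for I: I = (5·w·L^4) / (384·delta·E).
Convert to SI units:
  w = 29 kN/m = 29000 N/m
  E = 194 GPa = 1.94 × 10¹¹ Pa
  delta = 43.45 mm = 0.04345 m
Substitute:
  I = (5 × 29000 × 6.6^4) / (384 × 0.04345 × (1.94 × 10¹¹))
  I = 8.5 × 10⁻⁵ m⁴
Final answer: I = 8.5 × 10⁻⁵ m⁴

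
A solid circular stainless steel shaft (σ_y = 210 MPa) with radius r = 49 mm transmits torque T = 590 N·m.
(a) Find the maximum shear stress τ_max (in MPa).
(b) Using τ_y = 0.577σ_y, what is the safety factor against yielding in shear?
(a) For a solid circular shaft, τ_max = T·r/J with J = π·r^4/2, i.e. τ_max = 2·T / (π·r^3). Convert r = 49 mm = 0.049 m.
  τ_max = (2 × 590) / (π × 0.049^3) = 3.193 × 10⁶ Pa = 3.193 MPa
(b) τ_y = 0.577 × 210 = 121.17 MPa
  SF = τ_y/τ_max = 121.17 / 3.193 = 37.95
Final answer: (a) τ_max = 3.193 MPa, (b) SF = 37.95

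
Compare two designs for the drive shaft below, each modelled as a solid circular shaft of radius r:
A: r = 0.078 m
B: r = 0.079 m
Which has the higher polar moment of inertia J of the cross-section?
Model: a solid circular shaft of radius r, so J = (π·r^4) / 2 (SI units).
  A: J = (π × 0.078^4) / 2 = 5.814 × 10⁻⁵ m⁴
  B: J = (π × 0.079^4) / 2 = 6.118 × 10⁻⁵ m⁴
6.118 × 10⁻⁵ m⁴ > 5.814 × 10⁻⁵ m⁴, so B is larger.
Final answer: B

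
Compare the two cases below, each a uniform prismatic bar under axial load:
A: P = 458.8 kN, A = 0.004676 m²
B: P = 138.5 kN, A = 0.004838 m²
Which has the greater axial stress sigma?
Model: a uniform prismatic bar under axial load, so sigma = P / A (SI units).
  A: sigma = 458800 / 0.004676 = 9.812 × 10⁷ Pa = 98.12 MPa
  B: sigma = 138500 / 0.004838 = 2.863 × 10⁷ Pa = 28.63 MPa
98.12 MPa > 28.63 MPa, so A is larger.
Final answer: A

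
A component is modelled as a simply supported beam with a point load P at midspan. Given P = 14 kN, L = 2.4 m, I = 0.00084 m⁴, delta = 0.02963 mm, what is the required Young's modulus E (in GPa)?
Model: a simply supported beam with a point load P at midspan, so delta = (P·L^3) / (48·E·I).
Solve for E: E = (P·L^3) / (48·delta·I).
Convert to SI units:
  P = 14 kN = 14000 N
  delta = 0.02963 mm = 2.963 × 10⁻⁵ m
Substitute:
  E = (14000 × 2.4^3) / (48 × (2.963 × 10⁻⁵) × 0.00084)
  E = 1.62 × 10¹¹ Pa
Convert: E = 1.62 × 10¹¹ Pa = 162 GPa
Final answer: E = 162 GPa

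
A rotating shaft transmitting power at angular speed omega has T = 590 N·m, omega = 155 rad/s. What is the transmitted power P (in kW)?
Model: a rotating shaft transmitting power at angular speed omega, so P = T·omega.
Substitute:
  P = 590 × 155
  P = 91450 W
Convert: P = 91450 W = 91.45 kW
Final answer: P = 91.45 kW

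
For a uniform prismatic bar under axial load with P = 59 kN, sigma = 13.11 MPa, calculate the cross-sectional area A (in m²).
Model: a uniform prismatic bar under axial load, so sigma = P / A.
Solve for A: A = P / sigma.
Convert to SI units:
  P = 59 kN = 59000 N
  sigma = 13.11 MPa = 1.311 × 10⁷ Pa
Substitute:
  A = 59000 / (1.311 × 10⁷)
  A = 0.0045 m²
Final answer: A = 0.0045 m²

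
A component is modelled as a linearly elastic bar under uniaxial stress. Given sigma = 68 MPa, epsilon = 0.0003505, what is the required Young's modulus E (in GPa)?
Model: a linearly elastic bar under uniaxial stress, so epsilon = sigma / E.
Solve for E: E = sigma / epsilon.
Convert to SI units:
  sigma = 68 MPa = 6.8 × 10⁷ Pa
Substitute:
  E = (6.8 × 10⁷) / 0.0003505
  E = 1.94 × 10¹¹ Pa
Convert: E = 1.94 × 10¹¹ Pa = 194 GPa
Final answer: E = 194 GPa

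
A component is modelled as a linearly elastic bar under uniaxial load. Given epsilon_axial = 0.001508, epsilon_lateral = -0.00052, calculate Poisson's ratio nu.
Model: a linearly elastic bar under uniaxial load, so epsilon_lateral = -nu·epsilon_axial.
Solve for nu: nu = -epsilon_lateral / epsilon_axial.
Substitute:
  nu = -(-0.00052) / 0.001508
  nu = 0.3448
Final answer: nu = 0.3448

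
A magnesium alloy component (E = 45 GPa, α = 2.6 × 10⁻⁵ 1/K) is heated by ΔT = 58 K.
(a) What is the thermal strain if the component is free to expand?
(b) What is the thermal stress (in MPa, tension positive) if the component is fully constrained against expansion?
(a) Free thermal strain ε_th = α·ΔT = (2.6 × 10⁻⁵) × 58 = 0.001508
(b) Fully constrained, the expansion is suppressed, so σ = -E·α·ΔT. Convert E = 45 GPa = 4.5 × 10¹⁰ Pa.
  σ = -(4.5 × 10¹⁰) × (2.6 × 10⁻⁵) × 58 = -6.786 × 10⁷ Pa = -67.86 MPa (compressive)
Final answer: (a) ε_th = 0.001508, (b) σ = -67.86 MPa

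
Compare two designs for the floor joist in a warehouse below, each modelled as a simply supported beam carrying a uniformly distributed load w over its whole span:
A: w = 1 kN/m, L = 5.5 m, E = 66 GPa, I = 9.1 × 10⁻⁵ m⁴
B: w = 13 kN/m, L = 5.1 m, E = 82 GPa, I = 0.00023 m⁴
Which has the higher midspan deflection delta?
Model: a simply supported beam carrying a uniformly distributed load w over its whole span, so delta = (5·w·L^4) / (384·E·I) (SI units).
  A: delta = (5 × 1000 × 5.5^4) / (384 × (6.6 × 10¹⁰) × (9.1 × 10⁻⁵)) = 0.001984 m = 1.984 mm
  B: delta = (5 × 13000 × 5.1^4) / (384 × (8.2 × 10¹⁰) × 0.00023) = 0.006072 m = 6.072 mm
6.072 mm > 1.984 mm, so B is larger.
Final answer: B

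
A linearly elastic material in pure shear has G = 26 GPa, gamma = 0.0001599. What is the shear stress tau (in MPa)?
Model: a linearly elastic material in pure shear, so tau = G·gamma.
Convert to SI units:
  G = 26 GPa = 2.6 × 10¹⁰ Pa
Substitute:
  tau = (2.6 × 10¹⁰) × 0.0001599
  tau = 4.157 × 10⁶ Pa
Convert: tau = 4.157 × 10⁶ Pa = 4.157 MPa
Final answer: tau = 4.157 MPa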